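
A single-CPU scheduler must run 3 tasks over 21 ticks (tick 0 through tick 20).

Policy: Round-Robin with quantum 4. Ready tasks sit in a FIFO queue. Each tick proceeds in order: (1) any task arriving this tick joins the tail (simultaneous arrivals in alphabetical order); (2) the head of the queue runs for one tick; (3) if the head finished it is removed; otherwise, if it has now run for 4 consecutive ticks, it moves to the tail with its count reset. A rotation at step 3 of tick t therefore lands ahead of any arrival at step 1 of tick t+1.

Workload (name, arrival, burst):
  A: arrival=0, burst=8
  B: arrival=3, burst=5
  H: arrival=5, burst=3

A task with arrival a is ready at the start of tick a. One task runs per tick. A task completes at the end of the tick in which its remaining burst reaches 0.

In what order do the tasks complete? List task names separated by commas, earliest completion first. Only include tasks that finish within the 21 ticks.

completion order = A, H, B

t=0: queue=[A] q_used=0 → run A
t=1: queue=[A] q_used=1 → run A
t=2: queue=[A] q_used=2 → run A
t=3: queue=[A,B] q_used=3 → run A
t=4: queue=[B,A] q_used=0 → run B
t=5: queue=[B,A,H] q_used=1 → run B
t=6: queue=[B,A,H] q_used=2 → run B
t=7: queue=[B,A,H] q_used=3 → run B
t=8: queue=[A,H,B] q_used=0 → run A
t=9: queue=[A,H,B] q_used=1 → run A
t=10: queue=[A,H,B] q_used=2 → run A
t=11: queue=[A,H,B] q_used=3 → run A
t=12: queue=[H,B] q_used=0 → run H
t=13: queue=[H,B] q_used=1 → run H
t=14: queue=[H,B] q_used=2 → run H
t=15: queue=[B] q_used=0 → run B
t=16: (idle)
t=17: (idle)
t=18: (idle)
t=19: (idle)
t=20: (idle)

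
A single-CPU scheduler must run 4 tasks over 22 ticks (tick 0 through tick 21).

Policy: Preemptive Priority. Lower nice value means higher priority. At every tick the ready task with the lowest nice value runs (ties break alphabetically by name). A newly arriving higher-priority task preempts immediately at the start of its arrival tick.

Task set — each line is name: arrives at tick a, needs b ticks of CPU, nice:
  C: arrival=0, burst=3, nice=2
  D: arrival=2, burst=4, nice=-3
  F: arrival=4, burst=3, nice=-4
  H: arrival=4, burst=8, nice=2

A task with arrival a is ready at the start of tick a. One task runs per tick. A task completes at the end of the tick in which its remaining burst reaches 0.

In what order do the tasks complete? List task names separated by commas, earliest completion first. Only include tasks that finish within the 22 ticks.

completion order = F, D, C, H

t=0: ready={C} → run C
t=1: ready={C} → run C
t=2: ready={C,D} → run D
t=3: ready={C,D} → run D
t=4: ready={C,D,F,H} → run F
t=5: ready={C,D,F,H} → run F
t=6: ready={C,D,F,H} → run F
t=7: ready={C,D,H} → run D
t=8: ready={C,D,H} → run D
t=9: ready={C,H} → run C
t=10: ready={H} → run H
t=11: ready={H} → run H
t=12: ready={H} → run H
t=13: ready={H} → run H
t=14: ready={H} → run H
t=15: ready={H} → run H
t=16: ready={H} → run H
t=17: ready={H} → run H
t=18: (idle)
t=19: (idle)
t=20: (idle)
t=21: (idle)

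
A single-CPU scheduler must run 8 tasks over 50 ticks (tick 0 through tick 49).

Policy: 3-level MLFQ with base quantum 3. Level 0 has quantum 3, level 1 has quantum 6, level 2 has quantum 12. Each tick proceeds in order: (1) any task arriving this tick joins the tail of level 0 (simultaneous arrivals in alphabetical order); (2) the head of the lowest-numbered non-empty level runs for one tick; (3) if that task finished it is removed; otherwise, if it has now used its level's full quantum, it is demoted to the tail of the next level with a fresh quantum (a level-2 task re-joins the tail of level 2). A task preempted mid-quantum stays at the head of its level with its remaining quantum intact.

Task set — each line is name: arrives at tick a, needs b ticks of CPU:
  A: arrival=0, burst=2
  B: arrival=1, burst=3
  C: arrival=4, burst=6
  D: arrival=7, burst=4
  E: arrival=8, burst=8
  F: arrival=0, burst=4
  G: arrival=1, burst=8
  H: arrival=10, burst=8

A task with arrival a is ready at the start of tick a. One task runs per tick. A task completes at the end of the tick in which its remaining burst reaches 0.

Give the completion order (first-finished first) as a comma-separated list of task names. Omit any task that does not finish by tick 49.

completion order = A, B, F, G, C, D, E, H

t=0: L0/L1/L2 = AF/-/- → run A
t=1: L0/L1/L2 = AFBG/-/- → run A
t=2: L0/L1/L2 = FBG/-/- → run F
t=3: L0/L1/L2 = FBG/-/- → run F
t=4: L0/L1/L2 = FBGC/-/- → run F
t=5: L0/L1/L2 = BGC/F/- → run B
t=6: L0/L1/L2 = BGC/F/- → run B
t=7: L0/L1/L2 = BGCD/F/- → run B
t=8: L0/L1/L2 = GCDE/F/- → run G
t=9: L0/L1/L2 = GCDE/F/- → run G
t=10: L0/L1/L2 = GCDEH/F/- → run G
t=11: L0/L1/L2 = CDEH/FG/- → run C
t=12: L0/L1/L2 = CDEH/FG/- → run C
t=13: L0/L1/L2 = CDEH/FG/- → run C
t=14: L0/L1/L2 = DEH/FGC/- → run D
t=15: L0/L1/L2 = DEH/FGC/- → run D
t=16: L0/L1/L2 = DEH/FGC/- → run D
t=17: L0/L1/L2 = EH/FGCD/- → run E
t=18: L0/L1/L2 = EH/FGCD/- → run E
t=19: L0/L1/L2 = EH/FGCD/- → run E
t=20: L0/L1/L2 = H/FGCDE/- → run H
t=21: L0/L1/L2 = H/FGCDE/- → run H
t=22: L0/L1/L2 = H/FGCDE/- → run H
t=23: L0/L1/L2 = -/FGCDEH/- → run F
t=24: L0/L1/L2 = -/GCDEH/- → run G
t=25: L0/L1/L2 = -/GCDEH/- → run G
t=26: L0/L1/L2 = -/GCDEH/- → run G
t=27: L0/L1/L2 = -/GCDEH/- → run G
t=28: L0/L1/L2 = -/GCDEH/- → run G
t=29: L0/L1/L2 = -/CDEH/- → run C
t=30: L0/L1/L2 = -/CDEH/- → run C
t=31: L0/L1/L2 = -/CDEH/- → run C
t=32: L0/L1/L2 = -/DEH/- → run D
t=33: L0/L1/L2 = -/EH/- → run E
t=34: L0/L1/L2 = -/EH/- → run E
t=35: L0/L1/L2 = -/EH/- → run E
t=36: L0/L1/L2 = -/EH/- → run E
t=37: L0/L1/L2 = -/EH/- → run E
t=38: L0/L1/L2 = -/H/- → run H
t=39: L0/L1/L2 = -/H/- → run H
t=40: L0/L1/L2 = -/H/- → run H
t=41: L0/L1/L2 = -/H/- → run H
t=42: L0/L1/L2 = -/H/- → run H
t=43: (idle)
t=44: (idle)
t=45: (idle)
t=46: (idle)
t=47: (idle)
t=48: (idle)
t=49: (idle)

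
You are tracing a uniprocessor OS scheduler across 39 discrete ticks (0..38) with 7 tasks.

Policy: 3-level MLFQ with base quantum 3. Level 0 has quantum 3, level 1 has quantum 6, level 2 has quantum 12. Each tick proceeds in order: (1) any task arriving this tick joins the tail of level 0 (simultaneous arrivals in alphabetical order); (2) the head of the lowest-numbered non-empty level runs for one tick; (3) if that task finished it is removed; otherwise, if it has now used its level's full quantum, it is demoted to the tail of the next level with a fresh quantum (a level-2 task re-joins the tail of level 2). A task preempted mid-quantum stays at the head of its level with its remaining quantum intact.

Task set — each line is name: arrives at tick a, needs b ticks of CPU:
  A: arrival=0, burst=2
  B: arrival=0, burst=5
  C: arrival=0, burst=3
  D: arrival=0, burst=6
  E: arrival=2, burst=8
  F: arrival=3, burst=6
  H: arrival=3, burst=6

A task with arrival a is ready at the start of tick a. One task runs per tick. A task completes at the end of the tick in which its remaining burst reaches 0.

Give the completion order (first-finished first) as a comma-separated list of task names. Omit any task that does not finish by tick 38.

t=0: L0/L1/L2 = ABCD/-/- → run A
t=1: L0/L1/L2 = ABCD/-/- → run A
t=2: L0/L1/L2 = BCDE/-/- → run B
t=3: L0/L1/L2 = BCDEFH/-/- → run B
t=4: L0/L1/L2 = BCDEFH/-/- → run B
t=5: L0/L1/L2 = CDEFH/B/- → run C
t=6: L0/L1/L2 = CDEFH/B/- → run C
t=7: L0/L1/L2 = CDEFH/B/- → run C
t=8: L0/L1/L2 = DEFH/B/- → run D
t=9: L0/L1/L2 = DEFH/B/- → run D
t=10: L0/L1/L2 = DEFH/B/- → run D
t=11: L0/L1/L2 = EFH/BD/- → run E
t=12: L0/L1/L2 = EFH/BD/- → run E
t=13: L0/L1/L2 = EFH/BD/- → run E
t=14: L0/L1/L2 = FH/BDE/- → run F
t=15: L0/L1/L2 = FH/BDE/- → run F
t=16: L0/L1/L2 = FH/BDE/- → run F
t=17: L0/L1/L2 = H/BDEF/- → run H
t=18: L0/L1/L2 = H/BDEF/- → run H
t=19: L0/L1/L2 = H/BDEF/- → run H
t=20: L0/L1/L2 = -/BDEFH/- → run B
t=21: L0/L1/L2 = -/BDEFH/- → run B
t=22: L0/L1/L2 = -/DEFH/- → run D
t=23: L0/L1/L2 = -/DEFH/- → run D
t=24: L0/L1/L2 = -/DEFH/- → run D
t=25: L0/L1/L2 = -/EFH/- → run E
t=26: L0/L1/L2 = -/EFH/- → run E
t=27: L0/L1/L2 = -/EFH/- → run E
t=28: L0/L1/L2 = -/EFH/- → run E
t=29: L0/L1/L2 = -/EFH/- → run E
t=30: L0/L1/L2 = -/FH/- → run F
t=31: L0/L1/L2 = -/FH/- → run F
t=32: L0/L1/L2 = -/FH/- → run F
t=33: L0/L1/L2 = -/H/- → run H
t=34: L0/L1/L2 = -/H/- → run H
t=35: L0/L1/L2 = -/H/- → run H
t=36: (idle)
t=37: (idle)
t=38: (idle)

completion order = A, C, B, D, E, F, H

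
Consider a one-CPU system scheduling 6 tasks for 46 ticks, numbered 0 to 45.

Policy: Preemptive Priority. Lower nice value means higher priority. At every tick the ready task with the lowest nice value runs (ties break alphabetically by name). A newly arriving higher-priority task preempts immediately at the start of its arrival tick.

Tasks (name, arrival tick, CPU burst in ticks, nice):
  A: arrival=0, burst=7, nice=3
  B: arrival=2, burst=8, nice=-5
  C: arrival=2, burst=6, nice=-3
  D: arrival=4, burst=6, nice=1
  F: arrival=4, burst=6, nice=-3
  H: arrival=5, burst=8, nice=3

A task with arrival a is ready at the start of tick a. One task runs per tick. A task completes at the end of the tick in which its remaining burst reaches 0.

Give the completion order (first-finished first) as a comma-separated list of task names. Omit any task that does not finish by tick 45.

completion order = B, C, F, D, A, H

t=0: ready={A} → run A
t=1: ready={A} → run A
t=2: ready={A,B,C} → run B
t=3: ready={A,B,C} → run B
t=4: ready={A,B,C,D,F} → run B
t=5: ready={A,B,C,D,F,H} → run B
t=6: ready={A,B,C,D,F,H} → run B
t=7: ready={A,B,C,D,F,H} → run B
t=8: ready={A,B,C,D,F,H} → run B
t=9: ready={A,B,C,D,F,H} → run B
t=10: ready={A,C,D,F,H} → run C
t=11: ready={A,C,D,F,H} → run C
t=12: ready={A,C,D,F,H} → run C
t=13: ready={A,C,D,F,H} → run C
t=14: ready={A,C,D,F,H} → run C
t=15: ready={A,C,D,F,H} → run C
t=16: ready={A,D,F,H} → run F
t=17: ready={A,D,F,H} → run F
t=18: ready={A,D,F,H} → run F
t=19: ready={A,D,F,H} → run F
t=20: ready={A,D,F,H} → run F
t=21: ready={A,D,F,H} → run F
t=22: ready={A,D,H} → run D
t=23: ready={A,D,H} → run D
t=24: ready={A,D,H} → run D
t=25: ready={A,D,H} → run D
t=26: ready={A,D,H} → run D
t=27: ready={A,D,H} → run D
t=28: ready={A,H} → run A
t=29: ready={A,H} → run A
t=30: ready={A,H} → run A
t=31: ready={A,H} → run A
t=32: ready={A,H} → run A
t=33: ready={H} → run H
t=34: ready={H} → run H
t=35: ready={H} → run H
t=36: ready={H} → run H
t=37: ready={H} → run H
t=38: ready={H} → run H
t=39: ready={H} → run H
t=40: ready={H} → run H
t=41: (idle)
t=42: (idle)
t=43: (idle)
t=44: (idle)
t=45: (idle)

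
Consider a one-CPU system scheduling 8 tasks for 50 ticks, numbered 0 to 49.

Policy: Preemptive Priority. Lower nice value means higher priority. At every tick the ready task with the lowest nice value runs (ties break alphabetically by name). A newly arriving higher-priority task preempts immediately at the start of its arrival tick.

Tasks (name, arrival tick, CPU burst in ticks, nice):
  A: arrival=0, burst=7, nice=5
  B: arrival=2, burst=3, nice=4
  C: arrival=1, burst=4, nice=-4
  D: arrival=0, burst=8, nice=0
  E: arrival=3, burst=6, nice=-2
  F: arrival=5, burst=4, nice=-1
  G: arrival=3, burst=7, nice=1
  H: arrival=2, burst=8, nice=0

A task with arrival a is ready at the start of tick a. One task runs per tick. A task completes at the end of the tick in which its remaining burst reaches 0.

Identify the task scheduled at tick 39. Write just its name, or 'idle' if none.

t=0: ready={A,D} → run D
t=1: ready={A,C,D} → run C
t=2: ready={A,B,C,D,H} → run C
t=3: ready={A,B,C,D,E,G,H} → run C
t=4: ready={A,B,C,D,E,G,H} → run C
t=5: ready={A,B,D,E,F,G,H} → run E
t=6: ready={A,B,D,E,F,G,H} → run E
t=7: ready={A,B,D,E,F,G,H} → run E
t=8: ready={A,B,D,E,F,G,H} → run E
t=9: ready={A,B,D,E,F,G,H} → run E
t=10: ready={A,B,D,E,F,G,H} → run E
t=11: ready={A,B,D,F,G,H} → run F
t=12: ready={A,B,D,F,G,H} → run F
t=13: ready={A,B,D,F,G,H} → run F
t=14: ready={A,B,D,F,G,H} → run F
t=15: ready={A,B,D,G,H} → run D
t=16: ready={A,B,D,G,H} → run D
t=17: ready={A,B,D,G,H} → run D
t=18: ready={A,B,D,G,H} → run D
t=19: ready={A,B,D,G,H} → run D
t=20: ready={A,B,D,G,H} → run D
t=21: ready={A,B,D,G,H} → run D
t=22: ready={A,B,G,H} → run H
t=23: ready={A,B,G,H} → run H
t=24: ready={A,B,G,H} → run H
t=25: ready={A,B,G,H} → run H
t=26: ready={A,B,G,H} → run H
t=27: ready={A,B,G,H} → run H
t=28: ready={A,B,G,H} → run H
t=29: ready={A,B,G,H} → run H
t=30: ready={A,B,G} → run G
t=31: ready={A,B,G} → run G
t=32: ready={A,B,G} → run G
t=33: ready={A,B,G} → run G
t=34: ready={A,B,G} → run G
t=35: ready={A,B,G} → run G
t=36: ready={A,B,G} → run G
t=37: ready={A,B} → run B
t=38: ready={A,B} → run B
t=39: ready={A,B} → run B
t=40: ready={A} → run A
t=41: ready={A} → run A
t=42: ready={A} → run A
t=43: ready={A} → run A
t=44: ready={A} → run A
t=45: ready={A} → run A
t=46: ready={A} → run A
t=47: (idle)
t=48: (idle)
t=49: (idle)

running at tick 39 = B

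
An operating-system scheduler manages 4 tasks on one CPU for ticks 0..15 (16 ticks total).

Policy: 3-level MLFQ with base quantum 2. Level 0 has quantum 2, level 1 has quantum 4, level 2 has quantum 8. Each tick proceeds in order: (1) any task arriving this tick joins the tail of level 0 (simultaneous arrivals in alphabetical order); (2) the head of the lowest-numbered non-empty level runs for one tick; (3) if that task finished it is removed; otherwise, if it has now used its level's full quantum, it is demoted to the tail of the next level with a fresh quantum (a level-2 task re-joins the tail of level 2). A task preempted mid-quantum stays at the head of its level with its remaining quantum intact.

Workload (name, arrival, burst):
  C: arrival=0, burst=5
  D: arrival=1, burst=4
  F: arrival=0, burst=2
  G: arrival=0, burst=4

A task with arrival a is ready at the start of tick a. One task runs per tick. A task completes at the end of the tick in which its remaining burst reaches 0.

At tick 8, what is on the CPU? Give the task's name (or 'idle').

t=0: L0/L1/L2 = CFG/-/- → run C
t=1: L0/L1/L2 = CFGD/-/- → run C
t=2: L0/L1/L2 = FGD/C/- → run F
t=3: L0/L1/L2 = FGD/C/- → run F
t=4: L0/L1/L2 = GD/C/- → run G
t=5: L0/L1/L2 = GD/C/- → run G
t=6: L0/L1/L2 = D/CG/- → run D
t=7: L0/L1/L2 = D/CG/- → run D
t=8: L0/L1/L2 = -/CGD/- → run C
t=9: L0/L1/L2 = -/CGD/- → run C
t=10: L0/L1/L2 = -/CGD/- → run C
t=11: L0/L1/L2 = -/GD/- → run G
t=12: L0/L1/L2 = -/GD/- → run G
t=13: L0/L1/L2 = -/D/- → run D
t=14: L0/L1/L2 = -/D/- → run D
t=15: (idle)

running at tick 8 = C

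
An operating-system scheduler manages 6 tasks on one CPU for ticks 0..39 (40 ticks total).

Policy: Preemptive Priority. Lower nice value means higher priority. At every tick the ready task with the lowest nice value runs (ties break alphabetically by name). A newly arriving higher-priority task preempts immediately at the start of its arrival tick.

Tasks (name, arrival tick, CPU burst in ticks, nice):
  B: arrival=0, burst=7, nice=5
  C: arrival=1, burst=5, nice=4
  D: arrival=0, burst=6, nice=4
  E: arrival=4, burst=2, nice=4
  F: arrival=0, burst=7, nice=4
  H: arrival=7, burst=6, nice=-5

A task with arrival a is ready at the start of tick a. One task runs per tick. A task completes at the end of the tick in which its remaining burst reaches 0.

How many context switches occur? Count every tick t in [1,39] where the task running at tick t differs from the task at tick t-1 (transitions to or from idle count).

t=0: ready={B,D,F} → run D
t=1: ready={B,C,D,F} → run C
t=2: ready={B,C,D,F} → run C
t=3: ready={B,C,D,F} → run C
t=4: ready={B,C,D,E,F} → run C
t=5: ready={B,C,D,E,F} → run C
t=6: ready={B,D,E,F} → run D
t=7: ready={B,D,E,F,H} → run H
t=8: ready={B,D,E,F,H} → run H
t=9: ready={B,D,E,F,H} → run H
t=10: ready={B,D,E,F,H} → run H
t=11: ready={B,D,E,F,H} → run H
t=12: ready={B,D,E,F,H} → run H
t=13: ready={B,D,E,F} → run D
t=14: ready={B,D,E,F} → run D
t=15: ready={B,D,E,F} → run D
t=16: ready={B,D,E,F} → run D
t=17: ready={B,E,F} → run E
t=18: ready={B,E,F} → run E
t=19: ready={B,F} → run F
t=20: ready={B,F} → run F
t=21: ready={B,F} → run F
t=22: ready={B,F} → run F
t=23: ready={B,F} → run F
t=24: ready={B,F} → run F
t=25: ready={B,F} → run F
t=26: ready={B} → run B
t=27: ready={B} → run B
t=28: ready={B} → run B
t=29: ready={B} → run B
t=30: ready={B} → run B
t=31: ready={B} → run B
t=32: ready={B} → run B
t=33: (idle)
t=34: (idle)
t=35: (idle)
t=36: (idle)
t=37: (idle)
t=38: (idle)
t=39: (idle)

context switches = 8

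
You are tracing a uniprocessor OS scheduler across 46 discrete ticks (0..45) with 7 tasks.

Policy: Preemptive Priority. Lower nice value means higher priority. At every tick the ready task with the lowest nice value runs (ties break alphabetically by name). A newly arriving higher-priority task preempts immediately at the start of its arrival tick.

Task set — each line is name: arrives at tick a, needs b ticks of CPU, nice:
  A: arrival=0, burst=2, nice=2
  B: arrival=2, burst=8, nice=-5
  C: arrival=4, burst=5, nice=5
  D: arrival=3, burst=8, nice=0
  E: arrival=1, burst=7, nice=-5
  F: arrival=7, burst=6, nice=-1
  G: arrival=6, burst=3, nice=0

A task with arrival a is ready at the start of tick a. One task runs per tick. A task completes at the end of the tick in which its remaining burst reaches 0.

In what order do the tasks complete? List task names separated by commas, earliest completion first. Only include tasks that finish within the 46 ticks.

completion order = B, E, F, D, G, A, C

t=0: ready={A} → run A
t=1: ready={A,E} → run E
t=2: ready={A,B,E} → run B
t=3: ready={A,B,D,E} → run B
t=4: ready={A,B,C,D,E} → run B
t=5: ready={A,B,C,D,E} → run B
t=6: ready={A,B,C,D,E,G} → run B
t=7: ready={A,B,C,D,E,F,G} → run B
t=8: ready={A,B,C,D,E,F,G} → run B
t=9: ready={A,B,C,D,E,F,G} → run B
t=10: ready={A,C,D,E,F,G} → run E
t=11: ready={A,C,D,E,F,G} → run E
t=12: ready={A,C,D,E,F,G} → run E
t=13: ready={A,C,D,E,F,G} → run E
t=14: ready={A,C,D,E,F,G} → run E
t=15: ready={A,C,D,E,F,G} → run E
t=16: ready={A,C,D,F,G} → run F
t=17: ready={A,C,D,F,G} → run F
t=18: ready={A,C,D,F,G} → run F
t=19: ready={A,C,D,F,G} → run F
t=20: ready={A,C,D,F,G} → run F
t=21: ready={A,C,D,F,G} → run F
t=22: ready={A,C,D,G} → run D
t=23: ready={A,C,D,G} → run D
t=24: ready={A,C,D,G} → run D
t=25: ready={A,C,D,G} → run D
t=26: ready={A,C,D,G} → run D
t=27: ready={A,C,D,G} → run D
t=28: ready={A,C,D,G} → run D
t=29: ready={A,C,D,G} → run D
t=30: ready={A,C,G} → run G
t=31: ready={A,C,G} → run G
t=32: ready={A,C,G} → run G
t=33: ready={A,C} → run A
t=34: ready={C} → run C
t=35: ready={C} → run C
t=36: ready={C} → run C
t=37: ready={C} → run C
t=38: ready={C} → run C
t=39: (idle)
t=40: (idle)
t=41: (idle)
t=42: (idle)
t=43: (idle)
t=44: (idle)
t=45: (idle)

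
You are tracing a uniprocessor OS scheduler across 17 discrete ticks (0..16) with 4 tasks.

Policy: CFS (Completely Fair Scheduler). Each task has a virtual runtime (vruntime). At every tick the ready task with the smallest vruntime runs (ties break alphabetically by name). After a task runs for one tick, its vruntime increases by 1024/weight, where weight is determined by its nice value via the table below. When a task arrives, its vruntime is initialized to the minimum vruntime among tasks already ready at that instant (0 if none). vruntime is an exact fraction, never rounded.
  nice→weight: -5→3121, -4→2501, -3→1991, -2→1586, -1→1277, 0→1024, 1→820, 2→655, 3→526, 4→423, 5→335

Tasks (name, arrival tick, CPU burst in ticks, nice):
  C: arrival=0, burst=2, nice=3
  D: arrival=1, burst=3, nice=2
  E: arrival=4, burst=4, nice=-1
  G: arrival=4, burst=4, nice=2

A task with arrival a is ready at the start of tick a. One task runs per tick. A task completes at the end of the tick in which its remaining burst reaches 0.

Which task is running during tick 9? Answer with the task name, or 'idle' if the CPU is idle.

running at tick 9 = E

t=0: vr[C=0] → run C
t=1: vr[C=512/263 D=512/263] → run C
t=2: vr[D=512/263] → run D
t=3: vr[D=604672/172265] → run D
t=4: vr[D=873984/172265 E=873984/172265 G=873984/172265] → run D
t=5: vr[E=873984/172265 G=873984/172265] → run E
t=6: vr[E=1292476928/219982405 G=873984/172265] → run G
t=7: vr[E=1292476928/219982405 G=1143296/172265] → run E
t=8: vr[E=1468876288/219982405 G=1143296/172265] → run G
t=9: vr[E=1468876288/219982405 G=1412608/172265] → run E
t=10: vr[E=1645275648/219982405 G=1412608/172265] → run E
t=11: vr[G=1412608/172265] → run G
t=12: vr[G=336384/34453] → run G
t=13: (idle)
t=14: (idle)
t=15: (idle)
t=16: (idle)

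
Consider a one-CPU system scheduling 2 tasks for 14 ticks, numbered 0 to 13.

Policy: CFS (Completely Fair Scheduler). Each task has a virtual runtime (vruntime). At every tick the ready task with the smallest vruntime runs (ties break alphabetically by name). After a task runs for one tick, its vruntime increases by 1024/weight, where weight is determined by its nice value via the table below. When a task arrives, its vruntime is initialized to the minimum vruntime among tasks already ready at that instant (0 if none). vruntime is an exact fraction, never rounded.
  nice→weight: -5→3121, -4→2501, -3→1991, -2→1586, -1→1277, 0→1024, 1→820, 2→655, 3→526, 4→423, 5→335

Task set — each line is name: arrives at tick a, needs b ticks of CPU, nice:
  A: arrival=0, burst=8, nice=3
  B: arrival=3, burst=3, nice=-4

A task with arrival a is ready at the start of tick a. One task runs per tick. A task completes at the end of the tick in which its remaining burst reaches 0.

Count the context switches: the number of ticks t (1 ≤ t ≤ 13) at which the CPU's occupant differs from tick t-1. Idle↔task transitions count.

t=0: vr[A=0] → run A
t=1: vr[A=512/263] → run A
t=2: vr[A=1024/263] → run A
t=3: vr[A=1536/263 B=1536/263] → run A
t=4: vr[A=2048/263 B=1536/263] → run B
t=5: vr[A=2048/263 B=4110848/657763] → run B
t=6: vr[A=2048/263 B=4380160/657763] → run B
t=7: vr[A=2048/263] → run A
t=8: vr[A=2560/263] → run A
t=9: vr[A=3072/263] → run A
t=10: vr[A=3584/263] → run A
t=11: (idle)
t=12: (idle)
t=13: (idle)

context switches = 3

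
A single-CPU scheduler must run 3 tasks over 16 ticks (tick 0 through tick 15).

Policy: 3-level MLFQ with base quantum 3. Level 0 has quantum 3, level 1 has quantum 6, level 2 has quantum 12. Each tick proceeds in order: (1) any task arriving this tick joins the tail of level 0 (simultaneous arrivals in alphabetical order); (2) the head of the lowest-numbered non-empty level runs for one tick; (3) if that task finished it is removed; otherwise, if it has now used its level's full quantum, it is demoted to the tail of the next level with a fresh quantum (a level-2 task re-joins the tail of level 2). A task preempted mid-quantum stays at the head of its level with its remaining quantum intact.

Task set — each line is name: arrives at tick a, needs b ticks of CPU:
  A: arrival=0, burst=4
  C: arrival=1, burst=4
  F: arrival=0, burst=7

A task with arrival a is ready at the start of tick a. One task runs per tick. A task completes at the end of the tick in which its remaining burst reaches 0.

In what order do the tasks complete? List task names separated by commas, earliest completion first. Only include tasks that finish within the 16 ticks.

completion order = A, F, C

t=0: L0/L1/L2 = AF/-/- → run A
t=1: L0/L1/L2 = AFC/-/- → run A
t=2: L0/L1/L2 = AFC/-/- → run A
t=3: L0/L1/L2 = FC/A/- → run F
t=4: L0/L1/L2 = FC/A/- → run F
t=5: L0/L1/L2 = FC/A/- → run F
t=6: L0/L1/L2 = C/AF/- → run C
t=7: L0/L1/L2 = C/AF/- → run C
t=8: L0/L1/L2 = C/AF/- → run C
t=9: L0/L1/L2 = -/AFC/- → run A
t=10: L0/L1/L2 = -/FC/- → run F
t=11: L0/L1/L2 = -/FC/- → run F
t=12: L0/L1/L2 = -/FC/- → run F
t=13: L0/L1/L2 = -/FC/- → run F
t=14: L0/L1/L2 = -/C/- → run C
t=15: (idle)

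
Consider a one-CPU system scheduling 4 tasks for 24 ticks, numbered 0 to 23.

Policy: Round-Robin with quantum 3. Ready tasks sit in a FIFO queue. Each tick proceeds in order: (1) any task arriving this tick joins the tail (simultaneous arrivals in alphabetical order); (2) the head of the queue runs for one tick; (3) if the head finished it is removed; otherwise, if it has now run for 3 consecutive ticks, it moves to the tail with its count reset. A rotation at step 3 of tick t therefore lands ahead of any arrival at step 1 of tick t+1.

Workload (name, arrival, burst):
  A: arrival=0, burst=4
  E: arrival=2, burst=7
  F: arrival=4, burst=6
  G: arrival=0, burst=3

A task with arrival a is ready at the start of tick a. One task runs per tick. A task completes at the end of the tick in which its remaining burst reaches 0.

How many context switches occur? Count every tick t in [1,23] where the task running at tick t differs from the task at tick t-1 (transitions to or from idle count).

t=0: queue=[A,G] q_used=0 → run A
t=1: queue=[A,G] q_used=1 → run A
t=2: queue=[A,G,E] q_used=2 → run A
t=3: queue=[G,E,A] q_used=0 → run G
t=4: queue=[G,E,A,F] q_used=1 → run G
t=5: queue=[G,E,A,F] q_used=2 → run G
t=6: queue=[E,A,F] q_used=0 → run E
t=7: queue=[E,A,F] q_used=1 → run E
t=8: queue=[E,A,F] q_used=2 → run E
t=9: queue=[A,F,E] q_used=0 → run A
t=10: queue=[F,E] q_used=0 → run F
t=11: queue=[F,E] q_used=1 → run F
t=12: queue=[F,E] q_used=2 → run F
t=13: queue=[E,F] q_used=0 → run E
t=14: queue=[E,F] q_used=1 → run E
t=15: queue=[E,F] q_used=2 → run E
t=16: queue=[F,E] q_used=0 → run F
t=17: queue=[F,E] q_used=1 → run F
t=18: queue=[F,E] q_used=2 → run F
t=19: queue=[E] q_used=0 → run E
t=20: (idle)
t=21: (idle)
t=22: (idle)
t=23: (idle)

context switches = 8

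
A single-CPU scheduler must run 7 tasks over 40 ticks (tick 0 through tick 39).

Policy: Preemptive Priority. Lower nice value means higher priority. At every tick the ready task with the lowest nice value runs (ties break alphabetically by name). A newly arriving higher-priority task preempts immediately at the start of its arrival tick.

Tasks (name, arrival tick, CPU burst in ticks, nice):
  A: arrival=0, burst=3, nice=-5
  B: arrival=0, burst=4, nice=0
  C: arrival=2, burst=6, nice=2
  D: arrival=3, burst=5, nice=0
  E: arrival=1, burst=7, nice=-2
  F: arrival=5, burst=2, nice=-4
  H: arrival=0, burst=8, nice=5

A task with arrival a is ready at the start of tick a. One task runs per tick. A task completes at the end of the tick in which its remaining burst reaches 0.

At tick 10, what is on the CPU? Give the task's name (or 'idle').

t=0: ready={A,B,H} → run A
t=1: ready={A,B,E,H} → run A
t=2: ready={A,B,C,E,H} → run A
t=3: ready={B,C,D,E,H} → run E
t=4: ready={B,C,D,E,H} → run E
t=5: ready={B,C,D,E,F,H} → run F
t=6: ready={B,C,D,E,F,H} → run F
t=7: ready={B,C,D,E,H} → run E
t=8: ready={B,C,D,E,H} → run E
t=9: ready={B,C,D,E,H} → run E
t=10: ready={B,C,D,E,H} → run E
t=11: ready={B,C,D,E,H} → run E
t=12: ready={B,C,D,H} → run B
t=13: ready={B,C,D,H} → run B
t=14: ready={B,C,D,H} → run B
t=15: ready={B,C,D,H} → run B
t=16: ready={C,D,H} → run D
t=17: ready={C,D,H} → run D
t=18: ready={C,D,H} → run D
t=19: ready={C,D,H} → run D
t=20: ready={C,D,H} → run D
t=21: ready={C,H} → run C
t=22: ready={C,H} → run C
t=23: ready={C,H} → run C
t=24: ready={C,H} → run C
t=25: ready={C,H} → run C
t=26: ready={C,H} → run C
t=27: ready={H} → run H
t=28: ready={H} → run H
t=29: ready={H} → run H
t=30: ready={H} → run H
t=31: ready={H} → run H
t=32: ready={H} → run H
t=33: ready={H} → run H
t=34: ready={H} → run H
t=35: (idle)
t=36: (idle)
t=37: (idle)
t=38: (idle)
t=39: (idle)

running at tick 10 = E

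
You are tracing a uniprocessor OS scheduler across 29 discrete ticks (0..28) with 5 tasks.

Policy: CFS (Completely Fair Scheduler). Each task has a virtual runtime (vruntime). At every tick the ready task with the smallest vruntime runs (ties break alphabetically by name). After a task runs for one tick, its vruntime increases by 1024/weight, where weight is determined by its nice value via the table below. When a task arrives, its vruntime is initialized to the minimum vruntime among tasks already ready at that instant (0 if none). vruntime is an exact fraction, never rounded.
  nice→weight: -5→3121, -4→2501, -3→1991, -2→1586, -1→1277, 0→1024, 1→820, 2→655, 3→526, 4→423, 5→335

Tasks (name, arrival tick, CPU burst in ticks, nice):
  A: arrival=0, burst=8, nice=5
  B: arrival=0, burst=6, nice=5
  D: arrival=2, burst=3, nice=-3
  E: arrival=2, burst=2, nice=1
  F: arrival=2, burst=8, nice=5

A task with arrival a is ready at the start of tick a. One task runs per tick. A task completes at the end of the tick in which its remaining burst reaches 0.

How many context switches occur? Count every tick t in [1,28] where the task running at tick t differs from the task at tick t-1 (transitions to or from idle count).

context switches = 25

t=0: vr[A=0 B=0] → run A
t=1: vr[A=1024/335 B=0] → run B
t=2: vr[A=1024/335 B=1024/335 D=1024/335 E=1024/335 F=1024/335] → run A
t=3: vr[A=2048/335 B=1024/335 D=1024/335 E=1024/335 F=1024/335] → run B
t=4: vr[A=2048/335 B=2048/335 D=1024/335 E=1024/335 F=1024/335] → run D
t=5: vr[A=2048/335 B=2048/335 D=2381824/666985 E=1024/335 F=1024/335] → run E
t=6: vr[A=2048/335 B=2048/335 D=2381824/666985 E=59136/13735 F=1024/335] → run F
t=7: vr[A=2048/335 B=2048/335 D=2381824/666985 E=59136/13735 F=2048/335] → run D
t=8: vr[A=2048/335 B=2048/335 D=2724864/666985 E=59136/13735 F=2048/335] → run D
t=9: vr[A=2048/335 B=2048/335 E=59136/13735 F=2048/335] → run E
t=10: vr[A=2048/335 B=2048/335 F=2048/335] → run A
t=11: vr[A=3072/335 B=2048/335 F=2048/335] → run B
t=12: vr[A=3072/335 B=3072/335 F=2048/335] → run F
t=13: vr[A=3072/335 B=3072/335 F=3072/335] → run A
t=14: vr[A=4096/335 B=3072/335 F=3072/335] → run B
t=15: vr[A=4096/335 B=4096/335 F=3072/335] → run F
t=16: vr[A=4096/335 B=4096/335 F=4096/335] → run A
t=17: vr[A=1024/67 B=4096/335 F=4096/335] → run B
t=18: vr[A=1024/67 B=1024/67 F=4096/335] → run F
t=19: vr[A=1024/67 B=1024/67 F=1024/67] → run A
t=20: vr[A=6144/335 B=1024/67 F=1024/67] → run B
t=21: vr[A=6144/335 F=1024/67] → run F
t=22: vr[A=6144/335 F=6144/335] → run A
t=23: vr[A=7168/335 F=6144/335] → run F
t=24: vr[A=7168/335 F=7168/335] → run A
t=25: vr[F=7168/335] → run F
t=26: vr[F=8192/335] → run F
t=27: (idle)
t=28: (idle)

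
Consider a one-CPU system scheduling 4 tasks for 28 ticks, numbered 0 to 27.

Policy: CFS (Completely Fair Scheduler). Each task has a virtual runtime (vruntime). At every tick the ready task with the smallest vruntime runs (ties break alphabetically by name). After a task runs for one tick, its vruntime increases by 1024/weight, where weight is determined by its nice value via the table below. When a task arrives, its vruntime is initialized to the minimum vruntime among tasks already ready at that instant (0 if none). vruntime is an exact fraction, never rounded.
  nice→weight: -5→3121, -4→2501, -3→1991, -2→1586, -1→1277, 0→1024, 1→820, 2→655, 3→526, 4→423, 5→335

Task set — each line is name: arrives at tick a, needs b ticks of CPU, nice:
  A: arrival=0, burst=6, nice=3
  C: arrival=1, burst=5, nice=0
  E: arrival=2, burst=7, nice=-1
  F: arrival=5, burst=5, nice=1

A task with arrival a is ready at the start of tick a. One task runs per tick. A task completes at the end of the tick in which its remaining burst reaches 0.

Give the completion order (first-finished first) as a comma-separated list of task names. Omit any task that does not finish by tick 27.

completion order = C, E, F, A

t=0: vr[A=0] → run A
t=1: vr[A=512/263 C=512/263] → run A
t=2: vr[A=1024/263 C=512/263 E=512/263] → run C
t=3: vr[A=1024/263 C=775/263 E=512/263] → run E
t=4: vr[A=1024/263 C=775/263 E=923136/335851] → run E
t=5: vr[A=1024/263 C=775/263 E=1192448/335851 F=775/263] → run C
t=6: vr[A=1024/263 C=1038/263 E=1192448/335851 F=775/263] → run F
t=7: vr[A=1024/263 C=1038/263 E=1192448/335851 F=226203/53915] → run E
t=8: vr[A=1024/263 C=1038/263 E=1461760/335851 F=226203/53915] → run A
t=9: vr[A=1536/263 C=1038/263 E=1461760/335851 F=226203/53915] → run C
t=10: vr[A=1536/263 C=1301/263 E=1461760/335851 F=226203/53915] → run F
t=11: vr[A=1536/263 C=1301/263 E=1461760/335851 F=293531/53915] → run E
t=12: vr[A=1536/263 C=1301/263 E=1731072/335851 F=293531/53915] → run C
t=13: vr[A=1536/263 C=1564/263 E=1731072/335851 F=293531/53915] → run E
t=14: vr[A=1536/263 C=1564/263 E=2000384/335851 F=293531/53915] → run F
t=15: vr[A=1536/263 C=1564/263 E=2000384/335851 F=360859/53915] → run A
t=16: vr[A=2048/263 C=1564/263 E=2000384/335851 F=360859/53915] → run C
t=17: vr[A=2048/263 E=2000384/335851 F=360859/53915] → run E
t=18: vr[A=2048/263 E=2269696/335851 F=360859/53915] → run F
t=19: vr[A=2048/263 E=2269696/335851 F=428187/53915] → run E
t=20: vr[A=2048/263 F=428187/53915] → run A
t=21: vr[A=2560/263 F=428187/53915] → run F
t=22: vr[A=2560/263] → run A
t=23: (idle)
t=24: (idle)
t=25: (idle)
t=26: (idle)
t=27: (idle)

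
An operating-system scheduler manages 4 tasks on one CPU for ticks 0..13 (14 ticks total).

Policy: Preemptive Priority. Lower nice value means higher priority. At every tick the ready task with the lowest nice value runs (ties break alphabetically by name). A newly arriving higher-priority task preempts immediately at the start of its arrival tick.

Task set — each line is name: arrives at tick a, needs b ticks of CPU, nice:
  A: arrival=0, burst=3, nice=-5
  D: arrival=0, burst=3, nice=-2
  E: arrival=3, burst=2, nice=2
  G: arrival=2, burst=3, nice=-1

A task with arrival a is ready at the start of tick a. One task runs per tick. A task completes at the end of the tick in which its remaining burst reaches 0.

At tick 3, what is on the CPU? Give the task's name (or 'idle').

running at tick 3 = D

t=0: ready={A,D} → run A
t=1: ready={A,D} → run A
t=2: ready={A,D,G} → run A
t=3: ready={D,E,G} → run D
t=4: ready={D,E,G} → run D
t=5: ready={D,E,G} → run D
t=6: ready={E,G} → run G
t=7: ready={E,G} → run G
t=8: ready={E,G} → run G
t=9: ready={E} → run E
t=10: ready={E} → run E
t=11: (idle)
t=12: (idle)
t=13: (idle)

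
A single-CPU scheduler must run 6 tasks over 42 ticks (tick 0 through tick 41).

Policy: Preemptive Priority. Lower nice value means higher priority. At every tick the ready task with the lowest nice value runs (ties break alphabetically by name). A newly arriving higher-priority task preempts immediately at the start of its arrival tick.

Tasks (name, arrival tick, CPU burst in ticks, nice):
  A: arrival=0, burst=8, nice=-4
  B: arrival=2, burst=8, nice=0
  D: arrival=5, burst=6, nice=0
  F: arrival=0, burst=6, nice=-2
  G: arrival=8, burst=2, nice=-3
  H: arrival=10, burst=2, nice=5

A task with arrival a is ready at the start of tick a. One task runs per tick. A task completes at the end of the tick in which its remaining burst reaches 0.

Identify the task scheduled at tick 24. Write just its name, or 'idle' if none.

t=0: ready={A,F} → run A
t=1: ready={A,F} → run A
t=2: ready={A,B,F} → run A
t=3: ready={A,B,F} → run A
t=4: ready={A,B,F} → run A
t=5: ready={A,B,D,F} → run A
t=6: ready={A,B,D,F} → run A
t=7: ready={A,B,D,F} → run A
t=8: ready={B,D,F,G} → run G
t=9: ready={B,D,F,G} → run G
t=10: ready={B,D,F,H} → run F
t=11: ready={B,D,F,H} → run F
t=12: ready={B,D,F,H} → run F
t=13: ready={B,D,F,H} → run F
t=14: ready={B,D,F,H} → run F
t=15: ready={B,D,F,H} → run F
t=16: ready={B,D,H} → run B
t=17: ready={B,D,H} → run B
t=18: ready={B,D,H} → run B
t=19: ready={B,D,H} → run B
t=20: ready={B,D,H} → run B
t=21: ready={B,D,H} → run B
t=22: ready={B,D,H} → run B
t=23: ready={B,D,H} → run B
t=24: ready={D,H} → run D
t=25: ready={D,H} → run D
t=26: ready={D,H} → run D
t=27: ready={D,H} → run D
t=28: ready={D,H} → run D
t=29: ready={D,H} → run D
t=30: ready={H} → run H
t=31: ready={H} → run H
t=32: (idle)
t=33: (idle)
t=34: (idle)
t=35: (idle)
t=36: (idle)
t=37: (idle)
t=38: (idle)
t=39: (idle)
t=40: (idle)
t=41: (idle)

running at tick 24 = D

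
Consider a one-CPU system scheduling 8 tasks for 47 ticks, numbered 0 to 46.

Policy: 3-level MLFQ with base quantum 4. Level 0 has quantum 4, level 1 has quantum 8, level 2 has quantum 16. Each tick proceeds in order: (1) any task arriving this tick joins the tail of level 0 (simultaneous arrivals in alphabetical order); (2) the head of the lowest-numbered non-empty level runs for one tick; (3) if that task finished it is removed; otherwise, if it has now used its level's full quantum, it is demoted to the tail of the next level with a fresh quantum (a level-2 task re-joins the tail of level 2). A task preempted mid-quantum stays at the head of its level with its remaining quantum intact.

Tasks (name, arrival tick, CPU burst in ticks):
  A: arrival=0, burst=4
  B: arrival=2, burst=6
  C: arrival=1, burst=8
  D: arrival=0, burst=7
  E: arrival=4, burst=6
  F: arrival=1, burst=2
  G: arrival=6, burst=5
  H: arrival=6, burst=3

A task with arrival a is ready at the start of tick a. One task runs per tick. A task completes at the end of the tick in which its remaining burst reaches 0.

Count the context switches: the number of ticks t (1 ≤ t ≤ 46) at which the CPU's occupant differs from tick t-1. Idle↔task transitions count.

context switches = 13

t=0: L0/L1/L2 = AD/-/- → run A
t=1: L0/L1/L2 = ADCF/-/- → run A
t=2: L0/L1/L2 = ADCFB/-/- → run A
t=3: L0/L1/L2 = ADCFB/-/- → run A
t=4: L0/L1/L2 = DCFBE/-/- → run D
t=5: L0/L1/L2 = DCFBE/-/- → run D
t=6: L0/L1/L2 = DCFBEGH/-/- → run D
t=7: L0/L1/L2 = DCFBEGH/-/- → run D
t=8: L0/L1/L2 = CFBEGH/D/- → run C
t=9: L0/L1/L2 = CFBEGH/D/- → run C
t=10: L0/L1/L2 = CFBEGH/D/- → run C
t=11: L0/L1/L2 = CFBEGH/D/- → run C
t=12: L0/L1/L2 = FBEGH/DC/- → run F
t=13: L0/L1/L2 = FBEGH/DC/- → run F
t=14: L0/L1/L2 = BEGH/DC/- → run B
t=15: L0/L1/L2 = BEGH/DC/- → run B
t=16: L0/L1/L2 = BEGH/DC/- → run B
t=17: L0/L1/L2 = BEGH/DC/- → run B
t=18: L0/L1/L2 = EGH/DCB/- → run E
t=19: L0/L1/L2 = EGH/DCB/- → run E
t=20: L0/L1/L2 = EGH/DCB/- → run E
t=21: L0/L1/L2 = EGH/DCB/- → run E
t=22: L0/L1/L2 = GH/DCBE/- → run G
t=23: L0/L1/L2 = GH/DCBE/- → run G
t=24: L0/L1/L2 = GH/DCBE/- → run G
t=25: L0/L1/L2 = GH/DCBE/- → run G
t=26: L0/L1/L2 = H/DCBEG/- → run H
t=27: L0/L1/L2 = H/DCBEG/- → run H
t=28: L0/L1/L2 = H/DCBEG/- → run H
t=29: L0/L1/L2 = -/DCBEG/- → run D
t=30: L0/L1/L2 = -/DCBEG/- → run D
t=31: L0/L1/L2 = -/DCBEG/- → run D
t=32: L0/L1/L2 = -/CBEG/- → run C
t=33: L0/L1/L2 = -/CBEG/- → run C
t=34: L0/L1/L2 = -/CBEG/- → run C
t=35: L0/L1/L2 = -/CBEG/- → run C
t=36: L0/L1/L2 = -/BEG/- → run B
t=37: L0/L1/L2 = -/BEG/- → run B
t=38: L0/L1/L2 = -/EG/- → run E
t=39: L0/L1/L2 = -/EG/- → run E
t=40: L0/L1/L2 = -/G/- → run G
t=41: (idle)
t=42: (idle)
t=43: (idle)
t=44: (idle)
t=45: (idle)
t=46: (idle)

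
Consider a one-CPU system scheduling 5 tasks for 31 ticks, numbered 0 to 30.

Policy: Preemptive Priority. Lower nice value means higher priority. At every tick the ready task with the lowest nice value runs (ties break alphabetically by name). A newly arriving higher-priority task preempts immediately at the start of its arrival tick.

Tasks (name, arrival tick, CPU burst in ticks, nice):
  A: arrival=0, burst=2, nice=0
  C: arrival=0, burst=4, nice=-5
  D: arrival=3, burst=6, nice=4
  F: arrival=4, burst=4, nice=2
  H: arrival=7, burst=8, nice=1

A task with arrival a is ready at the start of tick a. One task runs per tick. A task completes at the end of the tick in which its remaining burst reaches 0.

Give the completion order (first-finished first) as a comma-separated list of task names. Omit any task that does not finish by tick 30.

completion order = C, A, H, F, D

t=0: ready={A,C} → run C
t=1: ready={A,C} → run C
t=2: ready={A,C} → run C
t=3: ready={A,C,D} → run C
t=4: ready={A,D,F} → run A
t=5: ready={A,D,F} → run A
t=6: ready={D,F} → run F
t=7: ready={D,F,H} → run H
t=8: ready={D,F,H} → run H
t=9: ready={D,F,H} → run H
t=10: ready={D,F,H} → run H
t=11: ready={D,F,H} → run H
t=12: ready={D,F,H} → run H
t=13: ready={D,F,H} → run H
t=14: ready={D,F,H} → run H
t=15: ready={D,F} → run F
t=16: ready={D,F} → run F
t=17: ready={D,F} → run F
t=18: ready={D} → run D
t=19: ready={D} → run D
t=20: ready={D} → run D
t=21: ready={D} → run D
t=22: ready={D} → run D
t=23: ready={D} → run D
t=24: (idle)
t=25: (idle)
t=26: (idle)
t=27: (idle)
t=28: (idle)
t=29: (idle)
t=30: (idle)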